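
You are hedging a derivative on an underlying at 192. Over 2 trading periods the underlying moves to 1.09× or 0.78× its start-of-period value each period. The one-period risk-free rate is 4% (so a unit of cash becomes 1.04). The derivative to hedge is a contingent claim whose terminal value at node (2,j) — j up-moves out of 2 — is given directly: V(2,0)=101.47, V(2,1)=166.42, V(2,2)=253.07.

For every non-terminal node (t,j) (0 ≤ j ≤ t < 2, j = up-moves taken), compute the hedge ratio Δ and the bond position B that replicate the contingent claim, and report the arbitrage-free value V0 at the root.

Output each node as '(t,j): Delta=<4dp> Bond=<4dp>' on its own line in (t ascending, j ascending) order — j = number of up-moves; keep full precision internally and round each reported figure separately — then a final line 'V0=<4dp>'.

(0,0): Delta=1.3433 Bond=-49.2529
(1,0): Delta=1.3990 Bond=-59.5698
(1,1): Delta=1.3356 Bond=-49.6179
V0=208.6565

No-arbitrage ⇒ martingale measure with p* = (R−d)/(u−d) = 0.8387.
Terminal payoffs: V(2,0)=101.4700, V(2,1)=166.4200, V(2,2)=253.0700
(1,0): S=149.7600. Δ = (V_up−V_dn)/(S_up−S_dn) = (166.4200−101.4700)/(163.2384−116.8128) = 1.3990. V = [p*·166.4200 + (1−p*)·101.4700]/1.04 = 149.9463. B = V − Δ·S = -59.5698.
(1,1): S=209.2800. Δ = (V_up−V_dn)/(S_up−S_dn) = (253.0700−166.4200)/(228.1152−163.2384) = 1.3356. V = [p*·253.0700 + (1−p*)·166.4200]/1.04 = 229.8983. B = V − Δ·S = -49.6179.
(0,0): S=192.0000. Δ = (V_up−V_dn)/(S_up−S_dn) = (229.8983−149.9463)/(209.2800−149.7600) = 1.3433. V = [p*·229.8983 + (1−p*)·149.9463]/1.04 = 208.6565. B = V − Δ·S = -49.2529.
Self-financing check: at every node Δ·S+B equals the discounted successor values.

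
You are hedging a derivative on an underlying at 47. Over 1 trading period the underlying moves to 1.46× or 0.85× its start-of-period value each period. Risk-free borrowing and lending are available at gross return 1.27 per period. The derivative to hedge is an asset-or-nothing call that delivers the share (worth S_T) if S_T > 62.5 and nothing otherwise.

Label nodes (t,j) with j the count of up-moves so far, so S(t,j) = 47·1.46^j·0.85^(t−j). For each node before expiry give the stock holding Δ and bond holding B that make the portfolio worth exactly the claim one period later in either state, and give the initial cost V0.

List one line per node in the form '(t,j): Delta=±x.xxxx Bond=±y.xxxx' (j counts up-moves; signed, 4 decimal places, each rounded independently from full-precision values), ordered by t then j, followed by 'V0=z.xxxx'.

The replicating-portfolio and risk-neutral prices coincide; use p* = (1.27−0.85)/(1.46−0.85) = 0.6885 for the latter.
Payoff layer (t=1): V(1,0)=0.0000, V(1,1)=68.6200
  t=0,j=0: stock 47.0000 → up 68.6200 (V=68.6200), down 39.9500 (V=0.0000). Price 37.2020; hedge Δ=2.3934, bond B=-75.2898.
Root portfolio cost Δ·47+B reproduces V0=37.2020.

(0,0): Delta=2.3934 Bond=-75.2898
V0=37.2020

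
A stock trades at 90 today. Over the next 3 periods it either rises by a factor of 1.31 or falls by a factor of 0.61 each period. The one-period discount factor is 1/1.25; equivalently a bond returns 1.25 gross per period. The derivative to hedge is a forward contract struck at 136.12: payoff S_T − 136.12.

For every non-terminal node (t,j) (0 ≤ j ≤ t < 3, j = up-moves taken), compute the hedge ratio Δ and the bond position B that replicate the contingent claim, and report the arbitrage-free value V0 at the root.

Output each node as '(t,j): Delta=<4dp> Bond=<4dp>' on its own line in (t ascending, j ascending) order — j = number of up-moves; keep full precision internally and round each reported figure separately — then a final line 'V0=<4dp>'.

(0,0): Delta=1.0000 Bond=-69.6934
(1,0): Delta=1.0000 Bond=-87.1168
(1,1): Delta=1.0000 Bond=-87.1168
(2,0): Delta=1.0000 Bond=-108.8960
(2,1): Delta=1.0000 Bond=-108.8960
(2,2): Delta=1.0000 Bond=-108.8960
V0=20.3066

The replicating-portfolio and risk-neutral prices coincide; use p* = (1.25−0.61)/(1.31−0.61) = 0.9143 for the latter.
Payoff layer (t=3): V(3,0)=-115.6917, V(3,1)=-92.2494, V(3,2)=-41.9061, V(3,3)=66.2082
  t=2,j=0: stock 33.4890 → up 43.8706 (V=-92.2494), down 20.4283 (V=-115.6917). Price -75.4070; hedge Δ=1.0000, bond B=-108.8960.
  t=2,j=1: stock 71.9190 → up 94.2139 (V=-41.9061), down 43.8706 (V=-92.2494). Price -36.9770; hedge Δ=1.0000, bond B=-108.8960.
  t=2,j=2: stock 154.4490 → up 202.3282 (V=66.2082), down 94.2139 (V=-41.9061). Price 45.5530; hedge Δ=1.0000, bond B=-108.8960.
  t=1,j=0: stock 54.9000 → up 71.9190 (V=-36.9770), down 33.4890 (V=-75.4070). Price -32.2168; hedge Δ=1.0000, bond B=-87.1168.
  t=1,j=1: stock 117.9000 → up 154.4490 (V=45.5530), down 71.9190 (V=-36.9770). Price 30.7832; hedge Δ=1.0000, bond B=-87.1168.
  t=0,j=0: stock 90.0000 → up 117.9000 (V=30.7832), down 54.9000 (V=-32.2168). Price 20.3066; hedge Δ=1.0000, bond B=-69.6934.
Check: Δ(0,0)·S0 + B(0,0) = 20.3066 = V0.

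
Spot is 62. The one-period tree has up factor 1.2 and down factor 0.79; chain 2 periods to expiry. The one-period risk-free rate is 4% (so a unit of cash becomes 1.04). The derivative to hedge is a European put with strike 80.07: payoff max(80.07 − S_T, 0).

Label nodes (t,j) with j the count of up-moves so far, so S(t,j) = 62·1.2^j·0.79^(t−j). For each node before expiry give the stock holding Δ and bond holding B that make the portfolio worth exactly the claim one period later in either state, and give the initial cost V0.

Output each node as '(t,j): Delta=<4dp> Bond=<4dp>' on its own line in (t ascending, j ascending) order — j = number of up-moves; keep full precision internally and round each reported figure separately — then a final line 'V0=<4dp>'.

Since d<R<u, set p* = (R−d)/(u−d) = 0.6098; price each node as the discounted p*-expectation of its children.
At expiry t=2: V(2,0)=41.3758, V(2,1)=21.2940, V(2,2)=0.0000
(1,0): S=48.9800. Δ = (V_up−V_dn)/(S_up−S_dn) = (21.2940−41.3758)/(58.7760−38.6942) = -1.0000. V = [p*·21.2940 + (1−p*)·41.3758]/1.04 = 28.0104. B = V − Δ·S = 76.9904.
(1,1): S=74.4000. Δ = (V_up−V_dn)/(S_up−S_dn) = (0.0000−21.2940)/(89.2800−58.7760) = -0.6981. V = [p*·0.0000 + (1−p*)·21.2940]/1.04 = 7.9902. B = V − Δ·S = 59.9268.
(0,0): S=62.0000. Δ = (V_up−V_dn)/(S_up−S_dn) = (7.9902−28.0104)/(74.4000−48.9800) = -0.7876. V = [p*·7.9902 + (1−p*)·28.0104]/1.04 = 15.1952. B = V − Δ·S = 64.0248.
Root portfolio cost Δ·62+B reproduces V0=15.1952.

(0,0): Delta=-0.7876 Bond=64.0248
(1,0): Delta=-1.0000 Bond=76.9904
(1,1): Delta=-0.6981 Bond=59.9268
V0=15.1952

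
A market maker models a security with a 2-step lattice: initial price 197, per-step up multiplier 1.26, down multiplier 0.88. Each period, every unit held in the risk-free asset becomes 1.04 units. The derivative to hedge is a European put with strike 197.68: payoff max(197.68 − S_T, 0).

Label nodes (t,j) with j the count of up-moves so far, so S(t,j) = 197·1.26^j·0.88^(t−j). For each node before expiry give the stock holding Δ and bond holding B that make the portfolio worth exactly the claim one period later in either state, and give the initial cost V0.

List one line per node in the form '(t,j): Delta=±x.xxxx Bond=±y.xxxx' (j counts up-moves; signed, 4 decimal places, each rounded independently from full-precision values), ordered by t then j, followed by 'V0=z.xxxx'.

The replicating-portfolio and risk-neutral prices coincide; use p* = (1.04−0.88)/(1.26−0.88) = 0.4211 for the latter.
At expiry t=2: V(2,0)=45.1232, V(2,1)=0.0000, V(2,2)=0.0000
Node (1,0) S=173.3600: V=(p*·0.0000+(1−p*)·45.1232)/1.04=25.1192; Δ=(0.0000−45.1232)/(218.4336−152.5568)=-0.6850; B=V−Δ·S=143.8645
Node (1,1) S=248.2200: V=(p*·0.0000+(1−p*)·0.0000)/1.04=0.0000; Δ=(0.0000−0.0000)/(312.7572−218.4336)=0.0000; B=V−Δ·S=0.0000
Node (0,0) S=197.0000: V=(p*·0.0000+(1−p*)·25.1192)/1.04=13.9834; Δ=(0.0000−25.1192)/(248.2200−173.3600)=-0.3355; B=V−Δ·S=80.0865
The time-0 hedge costs 13.9834, which is the no-arbitrage price.

(0,0): Delta=-0.3355 Bond=80.0865
(1,0): Delta=-0.6850 Bond=143.8645
(1,1): Delta=0.0000 Bond=0.0000
V0=13.9834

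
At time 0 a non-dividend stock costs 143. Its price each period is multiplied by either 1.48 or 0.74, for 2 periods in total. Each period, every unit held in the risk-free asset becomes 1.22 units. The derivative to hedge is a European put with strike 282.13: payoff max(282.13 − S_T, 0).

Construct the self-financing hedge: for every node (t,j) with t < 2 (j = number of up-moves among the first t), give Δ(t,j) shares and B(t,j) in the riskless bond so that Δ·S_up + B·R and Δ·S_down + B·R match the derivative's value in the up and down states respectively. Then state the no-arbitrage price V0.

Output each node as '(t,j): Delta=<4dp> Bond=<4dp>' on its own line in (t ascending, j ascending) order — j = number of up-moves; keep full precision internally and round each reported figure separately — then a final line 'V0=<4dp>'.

(0,0): Delta=-0.8438 Bond=176.0003
(1,0): Delta=-1.0000 Bond=231.2541
(1,1): Delta=-0.8014 Bond=205.7646
V0=55.3432

No-arbitrage ⇒ martingale measure with p* = (R−d)/(u−d) = 0.6486.
Terminal values V(2,·): V(2,0)=203.8232, V(2,1)=125.5164, V(2,2)=0.0000
Node (1,0) S=105.8200: V=(p*·125.5164+(1−p*)·203.8232)/1.22=125.4341; Δ=(125.5164−203.8232)/(156.6136−78.3068)=-1.0000; B=V−Δ·S=231.2541
Node (1,1) S=211.6400: V=(p*·0.0000+(1−p*)·125.5164)/1.22=36.1478; Δ=(0.0000−125.5164)/(313.2272−156.6136)=-0.8014; B=V−Δ·S=205.7646
Node (0,0) S=143.0000: V=(p*·36.1478+(1−p*)·125.4341)/1.22=55.3432; Δ=(36.1478−125.4341)/(211.6400−105.8200)=-0.8438; B=V−Δ·S=176.0003
Each (Δ,B) replicates both successor values, so the strategy is self-financing and V0 is arbitrage-free.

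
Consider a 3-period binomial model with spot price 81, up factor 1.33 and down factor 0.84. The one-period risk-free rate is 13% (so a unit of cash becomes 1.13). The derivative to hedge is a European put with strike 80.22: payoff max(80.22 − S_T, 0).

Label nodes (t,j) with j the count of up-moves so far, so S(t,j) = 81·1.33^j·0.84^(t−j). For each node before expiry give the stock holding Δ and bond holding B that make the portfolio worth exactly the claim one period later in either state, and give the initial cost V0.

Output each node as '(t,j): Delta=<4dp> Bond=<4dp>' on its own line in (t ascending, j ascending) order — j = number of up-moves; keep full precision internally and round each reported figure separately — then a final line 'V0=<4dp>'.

No-arbitrage ⇒ martingale measure with p* = (R−d)/(u−d) = 0.5918.
Terminal payoffs: V(3,0)=32.2110, V(3,1)=4.2057, V(3,2)=0.0000, V(3,3)=0.0000
(2,0): S=57.1536. Δ = (V_up−V_dn)/(S_up−S_dn) = (4.2057−32.2110)/(76.0143−48.0090) = -1.0000. V = [p*·4.2057 + (1−p*)·32.2110]/1.13 = 13.8376. B = V − Δ·S = 70.9912.
(2,1): S=90.4932. Δ = (V_up−V_dn)/(S_up−S_dn) = (0.0000−4.2057)/(120.3560−76.0143) = -0.0948. V = [p*·0.0000 + (1−p*)·4.2057]/1.13 = 1.5191. B = V − Δ·S = 10.1022.
(2,2): S=143.2809. Δ = (V_up−V_dn)/(S_up−S_dn) = (0.0000−0.0000)/(190.5636−120.3560) = 0.0000. V = [p*·0.0000 + (1−p*)·0.0000]/1.13 = 0.0000. B = V − Δ·S = 0.0000.
(1,0): S=68.0400. Δ = (V_up−V_dn)/(S_up−S_dn) = (1.5191−13.8376)/(90.4932−57.1536) = -0.3695. V = [p*·1.5191 + (1−p*)·13.8376]/1.13 = 5.7939. B = V − Δ·S = 30.9335.
(1,1): S=107.7300. Δ = (V_up−V_dn)/(S_up−S_dn) = (0.0000−1.5191)/(143.2809−90.4932) = -0.0288. V = [p*·0.0000 + (1−p*)·1.5191]/1.13 = 0.5487. B = V − Δ·S = 3.6490.
(0,0): S=81.0000. Δ = (V_up−V_dn)/(S_up−S_dn) = (0.5487−5.7939)/(107.7300−68.0400) = -0.1322. V = [p*·0.5487 + (1−p*)·5.7939]/1.13 = 2.3802. B = V − Δ·S = 13.0845.
Root portfolio cost Δ·81+B reproduces V0=2.3802.

(0,0): Delta=-0.1322 Bond=13.0845
(1,0): Delta=-0.3695 Bond=30.9335
(1,1): Delta=-0.0288 Bond=3.6490
(2,0): Delta=-1.0000 Bond=70.9912
(2,1): Delta=-0.0948 Bond=10.1022
(2,2): Delta=0.0000 Bond=0.0000
V0=2.3802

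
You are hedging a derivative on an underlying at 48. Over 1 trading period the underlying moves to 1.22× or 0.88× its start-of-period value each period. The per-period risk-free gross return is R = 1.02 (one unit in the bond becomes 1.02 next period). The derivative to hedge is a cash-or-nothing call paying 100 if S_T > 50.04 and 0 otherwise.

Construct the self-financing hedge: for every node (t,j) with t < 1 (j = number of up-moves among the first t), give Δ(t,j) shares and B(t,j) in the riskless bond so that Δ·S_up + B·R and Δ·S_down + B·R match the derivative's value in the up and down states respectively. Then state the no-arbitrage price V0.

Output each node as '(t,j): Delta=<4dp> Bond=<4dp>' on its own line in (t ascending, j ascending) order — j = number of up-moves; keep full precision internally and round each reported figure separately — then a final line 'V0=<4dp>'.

(0,0): Delta=6.1275 Bond=-253.7486
V0=40.3691

No-arbitrage ⇒ martingale measure with p* = (R−d)/(u−d) = 0.4118.
Terminal values V(1,·): V(1,0)=0.0000, V(1,1)=100.0000
  t=0,j=0: stock 48.0000 → up 58.5600 (V=100.0000), down 42.2400 (V=0.0000). Price 40.3691; hedge Δ=6.1275, bond B=-253.7486.
Root portfolio cost Δ·48+B reproduces V0=40.3691.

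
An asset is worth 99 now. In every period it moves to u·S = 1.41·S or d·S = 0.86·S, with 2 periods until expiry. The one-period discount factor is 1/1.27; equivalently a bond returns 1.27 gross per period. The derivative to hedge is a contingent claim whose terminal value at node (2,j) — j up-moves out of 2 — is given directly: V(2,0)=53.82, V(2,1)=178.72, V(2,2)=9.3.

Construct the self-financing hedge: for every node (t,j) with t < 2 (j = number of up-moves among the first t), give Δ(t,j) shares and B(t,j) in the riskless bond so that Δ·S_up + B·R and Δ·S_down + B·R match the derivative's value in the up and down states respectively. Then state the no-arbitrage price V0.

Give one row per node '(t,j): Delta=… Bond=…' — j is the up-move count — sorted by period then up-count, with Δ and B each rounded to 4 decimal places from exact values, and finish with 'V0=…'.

No-arbitrage ⇒ martingale measure with p* = (R−d)/(u−d) = 0.7455.
At expiry t=2: V(2,0)=53.8200, V(2,1)=178.7200, V(2,2)=9.3000
Node (1,0) S=85.1400: V=(p*·178.7200+(1−p*)·53.8200)/1.27=115.6908; Δ=(178.7200−53.8200)/(120.0474−73.2204)=2.6673; B=V−Δ·S=-111.4001
Node (1,1) S=139.5900: V=(p*·9.3000+(1−p*)·178.7200)/1.27=41.2796; Δ=(9.3000−178.7200)/(196.8219−120.0474)=-2.2067; B=V−Δ·S=349.3160
Node (0,0) S=99.0000: V=(p*·41.2796+(1−p*)·115.6908)/1.27=47.4178; Δ=(41.2796−115.6908)/(139.5900−85.1400)=-1.3666; B=V−Δ·S=182.7108
Check: Δ(0,0)·S0 + B(0,0) = 47.4178 = V0.

(0,0): Delta=-1.3666 Bond=182.7108
(1,0): Delta=2.6673 Bond=-111.4001
(1,1): Delta=-2.2067 Bond=349.3160
V0=47.4178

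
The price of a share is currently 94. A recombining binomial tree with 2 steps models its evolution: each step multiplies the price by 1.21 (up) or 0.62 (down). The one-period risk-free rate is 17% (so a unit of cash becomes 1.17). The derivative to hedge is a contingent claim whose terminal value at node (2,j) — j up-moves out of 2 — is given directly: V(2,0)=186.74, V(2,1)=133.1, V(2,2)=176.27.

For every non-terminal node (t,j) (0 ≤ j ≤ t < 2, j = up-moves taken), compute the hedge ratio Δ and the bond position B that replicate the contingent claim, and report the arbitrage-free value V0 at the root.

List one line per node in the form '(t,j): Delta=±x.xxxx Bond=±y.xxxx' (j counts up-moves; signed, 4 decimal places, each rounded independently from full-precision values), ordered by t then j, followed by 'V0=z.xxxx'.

(0,0): Delta=0.5641 Bond=71.7866
(1,0): Delta=-1.5600 Bond=207.7842
(1,1): Delta=0.6433 Bond=74.9871
V0=124.8166

Under the risk-neutral measure, an up-move has probability p* = (R−d)/(u−d) = 0.9322 and values discount at R = 1.17.
Terminal payoffs: V(2,0)=186.7400, V(2,1)=133.1000, V(2,2)=176.2700
(1,0): S=58.2800. Δ = (V_up−V_dn)/(S_up−S_dn) = (133.1000−186.7400)/(70.5188−36.1336) = -1.5600. V = [p*·133.1000 + (1−p*)·186.7400]/1.17 = 116.8689. B = V − Δ·S = 207.7842.
(1,1): S=113.7400. Δ = (V_up−V_dn)/(S_up−S_dn) = (176.2700−133.1000)/(137.6254−70.5188) = 0.6433. V = [p*·176.2700 + (1−p*)·133.1000]/1.17 = 148.1566. B = V − Δ·S = 74.9871.
(0,0): S=94.0000. Δ = (V_up−V_dn)/(S_up−S_dn) = (148.1566−116.8689)/(113.7400−58.2800) = 0.5641. V = [p*·148.1566 + (1−p*)·116.8689]/1.17 = 124.8166. B = V − Δ·S = 71.7866.
Root portfolio cost Δ·94+B reproduces V0=124.8166.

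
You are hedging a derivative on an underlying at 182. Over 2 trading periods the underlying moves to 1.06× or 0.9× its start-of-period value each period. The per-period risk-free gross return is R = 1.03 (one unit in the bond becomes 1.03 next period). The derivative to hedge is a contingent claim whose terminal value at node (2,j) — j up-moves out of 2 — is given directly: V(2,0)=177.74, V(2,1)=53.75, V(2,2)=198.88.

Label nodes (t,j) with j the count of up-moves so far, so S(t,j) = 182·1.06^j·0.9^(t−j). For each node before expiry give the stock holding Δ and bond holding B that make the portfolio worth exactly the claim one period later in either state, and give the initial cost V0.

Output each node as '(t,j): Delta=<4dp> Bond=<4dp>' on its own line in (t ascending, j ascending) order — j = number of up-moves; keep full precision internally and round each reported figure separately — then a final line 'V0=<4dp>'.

(0,0): Delta=3.1563 Bond=-429.3719
(1,0): Delta=-4.7310 Bond=849.6930
(1,1): Delta=4.7018 Bond=-740.3944
V0=145.0820

No-arbitrage ⇒ martingale measure with p* = (R−d)/(u−d) = 0.8125.
Terminal values V(2,·): V(2,0)=177.7400, V(2,1)=53.7500, V(2,2)=198.8800
  t=1,j=0: stock 163.8000 → up 173.6280 (V=53.7500), down 147.4200 (V=177.7400). Price 74.7555; hedge Δ=-4.7310, bond B=849.6930.
  t=1,j=1: stock 192.9200 → up 204.4952 (V=198.8800), down 173.6280 (V=53.7500). Price 166.6681; hedge Δ=4.7018, bond B=-740.3944.
  t=0,j=0: stock 182.0000 → up 192.9200 (V=166.6681), down 163.8000 (V=74.7555). Price 145.0820; hedge Δ=3.1563, bond B=-429.3719.
The time-0 hedge costs 145.0820, which is the no-arbitrage price.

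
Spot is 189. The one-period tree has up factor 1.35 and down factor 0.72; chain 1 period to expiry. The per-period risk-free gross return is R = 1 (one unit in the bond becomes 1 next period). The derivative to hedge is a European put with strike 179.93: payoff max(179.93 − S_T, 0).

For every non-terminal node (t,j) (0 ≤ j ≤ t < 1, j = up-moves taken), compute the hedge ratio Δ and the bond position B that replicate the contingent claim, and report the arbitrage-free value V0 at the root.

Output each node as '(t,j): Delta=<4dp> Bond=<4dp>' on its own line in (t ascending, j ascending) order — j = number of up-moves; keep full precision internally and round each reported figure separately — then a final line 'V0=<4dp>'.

Under the risk-neutral measure, an up-move has probability p* = (R−d)/(u−d) = 0.4444 and values discount at R = 1.
At expiry t=1: V(1,0)=43.8500, V(1,1)=0.0000
  t=0,j=0: stock 189.0000 → up 255.1500 (V=0.0000), down 136.0800 (V=43.8500). Price 24.3611; hedge Δ=-0.3683, bond B=93.9643.
Each (Δ,B) replicates both successor values, so the strategy is self-financing and V0 is arbitrage-free.

(0,0): Delta=-0.3683 Bond=93.9643
V0=24.3611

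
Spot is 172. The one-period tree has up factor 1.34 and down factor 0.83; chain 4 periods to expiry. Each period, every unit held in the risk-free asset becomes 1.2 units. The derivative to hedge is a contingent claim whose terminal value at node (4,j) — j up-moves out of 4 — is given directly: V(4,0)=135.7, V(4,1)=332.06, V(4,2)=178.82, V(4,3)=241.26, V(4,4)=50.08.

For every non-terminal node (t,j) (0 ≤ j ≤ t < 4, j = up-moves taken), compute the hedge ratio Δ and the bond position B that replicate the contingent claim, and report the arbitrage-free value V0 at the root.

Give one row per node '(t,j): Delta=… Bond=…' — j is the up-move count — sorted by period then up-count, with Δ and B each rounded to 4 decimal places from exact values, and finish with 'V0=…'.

Since d<R<u, set p* = (R−d)/(u−d) = 0.7255; price each node as the discounted p*-expectation of its children.
Payoff layer (t=4): V(4,0)=135.7000, V(4,1)=332.0600, V(4,2)=178.8200, V(4,3)=241.2600, V(4,4)=50.0800
  t=3,j=0: stock 98.3474 → up 131.7855 (V=332.0600), down 81.6283 (V=135.7000). Price 231.7977; hedge Δ=3.9149, bond B=-153.2219.
  t=3,j=1: stock 158.7777 → up 212.7621 (V=178.8200), down 131.7855 (V=332.0600). Price 184.0716; hedge Δ=-1.8924, bond B=484.5422.
  t=3,j=2: stock 256.3399 → up 343.4954 (V=241.2600), down 212.7621 (V=178.8200). Price 186.7663; hedge Δ=0.4776, bond B=64.3350.
  t=3,j=3: stock 413.8499 → up 554.5588 (V=50.0800), down 343.4954 (V=241.2600). Price 85.4673; hedge Δ=-0.9058, bond B=460.3301.
  t=2,j=0: stock 118.4908 → up 158.7777 (V=184.0716), down 98.3474 (V=231.7977). Price 164.3107; hedge Δ=-0.7898, bond B=257.8914.
  t=2,j=1: stock 191.2984 → up 256.3399 (V=186.7663), down 158.7777 (V=184.0716). Price 155.0222; hedge Δ=0.0276, bond B=149.7383.
  t=2,j=2: stock 308.8432 → up 413.8499 (V=85.4673), down 256.3399 (V=186.7663). Price 94.3957; hedge Δ=-0.6431, bond B=293.0213.
  t=1,j=0: stock 142.7600 → up 191.2984 (V=155.0222), down 118.4908 (V=164.3107). Price 131.3100; hedge Δ=-0.1276, bond B=149.5228.
  t=1,j=1: stock 230.4800 → up 308.8432 (V=94.3957), down 191.2984 (V=155.0222). Price 92.5319; hedge Δ=-0.5158, bond B=211.4072.
  t=0,j=0: stock 172.0000 → up 230.4800 (V=92.5319), down 142.7600 (V=131.3100). Price 85.9807; hedge Δ=-0.4421, bond B=162.0161.
Self-financing check: at every node Δ·S+B equals the discounted successor values.

(0,0): Delta=-0.4421 Bond=162.0161
(1,0): Delta=-0.1276 Bond=149.5228
(1,1): Delta=-0.5158 Bond=211.4072
(2,0): Delta=-0.7898 Bond=257.8914
(2,1): Delta=0.0276 Bond=149.7383
(2,2): Delta=-0.6431 Bond=293.0213
(3,0): Delta=3.9149 Bond=-153.2219
(3,1): Delta=-1.8924 Bond=484.5422
(3,2): Delta=0.4776 Bond=64.3350
(3,3): Delta=-0.9058 Bond=460.3301
V0=85.9807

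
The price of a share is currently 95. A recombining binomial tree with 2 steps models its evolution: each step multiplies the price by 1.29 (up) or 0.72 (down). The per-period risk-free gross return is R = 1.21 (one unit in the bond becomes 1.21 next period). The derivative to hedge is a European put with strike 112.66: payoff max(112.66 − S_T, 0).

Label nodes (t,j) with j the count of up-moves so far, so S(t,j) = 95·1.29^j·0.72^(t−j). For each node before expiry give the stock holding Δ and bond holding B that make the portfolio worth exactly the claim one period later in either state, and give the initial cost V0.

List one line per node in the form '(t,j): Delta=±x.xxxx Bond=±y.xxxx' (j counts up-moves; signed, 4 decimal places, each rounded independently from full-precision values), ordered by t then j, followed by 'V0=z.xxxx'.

Risk-neutral probability p* = (R−d)/(u−d) = (1.21−0.72)/(1.29−0.72) = 0.8596.
Payoff layer (t=2): V(2,0)=63.4120, V(2,1)=24.4240, V(2,2)=0.0000
Node (1,0) S=68.4000: V=(p*·24.4240+(1−p*)·63.4120)/1.21=24.7074; Δ=(24.4240−63.4120)/(88.2360−49.2480)=-1.0000; B=V−Δ·S=93.1074
Node (1,1) S=122.5500: V=(p*·0.0000+(1−p*)·24.4240)/1.21=2.8330; Δ=(0.0000−24.4240)/(158.0895−88.2360)=-0.3496; B=V−Δ·S=45.6821
Node (0,0) S=95.0000: V=(p*·2.8330+(1−p*)·24.7074)/1.21=4.8786; Δ=(2.8330−24.7074)/(122.5500−68.4000)=-0.4040; B=V−Δ·S=43.2548
Each (Δ,B) replicates both successor values, so the strategy is self-financing and V0 is arbitrage-free.

(0,0): Delta=-0.4040 Bond=43.2548
(1,0): Delta=-1.0000 Bond=93.1074
(1,1): Delta=-0.3496 Bond=45.6821
V0=4.8786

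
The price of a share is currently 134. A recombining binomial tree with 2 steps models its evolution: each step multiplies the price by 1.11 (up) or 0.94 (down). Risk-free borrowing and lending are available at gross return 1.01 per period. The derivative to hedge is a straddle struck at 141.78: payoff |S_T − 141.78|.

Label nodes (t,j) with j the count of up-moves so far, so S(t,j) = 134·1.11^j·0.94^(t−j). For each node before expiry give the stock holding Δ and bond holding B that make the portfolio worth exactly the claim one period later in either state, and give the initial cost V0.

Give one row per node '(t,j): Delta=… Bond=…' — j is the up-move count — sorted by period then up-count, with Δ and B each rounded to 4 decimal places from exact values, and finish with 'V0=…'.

Risk-neutral probability p* = (R−d)/(u−d) = (1.01−0.94)/(1.11−0.94) = 0.4118.
Payoff layer (t=2): V(2,0)=23.3776, V(2,1)=1.9644, V(2,2)=23.3214
(1,0): S=125.9600. Δ = (V_up−V_dn)/(S_up−S_dn) = (1.9644−23.3776)/(139.8156−118.4024) = -1.0000. V = [p*·1.9644 + (1−p*)·23.3776]/1.01 = 14.4162. B = V − Δ·S = 140.3762.
(1,1): S=148.7400. Δ = (V_up−V_dn)/(S_up−S_dn) = (23.3214−1.9644)/(165.1014−139.8156) = 0.8446. V = [p*·23.3214 + (1−p*)·1.9644]/1.01 = 10.6519. B = V − Δ·S = -114.9775.
(0,0): S=134.0000. Δ = (V_up−V_dn)/(S_up−S_dn) = (10.6519−14.4162)/(148.7400−125.9600) = -0.1652. V = [p*·10.6519 + (1−p*)·14.4162]/1.01 = 12.7388. B = V − Δ·S = 34.8818.
Each (Δ,B) replicates both successor values, so the strategy is self-financing and V0 is arbitrage-free.

(0,0): Delta=-0.1652 Bond=34.8818
(1,0): Delta=-1.0000 Bond=140.3762
(1,1): Delta=0.8446 Bond=-114.9775
V0=12.7388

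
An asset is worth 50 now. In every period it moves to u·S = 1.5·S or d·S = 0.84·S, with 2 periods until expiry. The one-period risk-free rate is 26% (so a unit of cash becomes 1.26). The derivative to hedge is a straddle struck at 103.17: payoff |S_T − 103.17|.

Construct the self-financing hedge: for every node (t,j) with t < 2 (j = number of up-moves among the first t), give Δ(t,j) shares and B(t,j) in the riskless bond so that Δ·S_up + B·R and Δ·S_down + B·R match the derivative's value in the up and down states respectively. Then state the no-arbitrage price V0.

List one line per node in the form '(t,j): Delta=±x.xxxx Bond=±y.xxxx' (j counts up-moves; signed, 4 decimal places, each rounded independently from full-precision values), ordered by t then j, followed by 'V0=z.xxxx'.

(0,0): Delta=-0.7144 Bond=55.4654
(1,0): Delta=-1.0000 Bond=81.8810
(1,1): Delta=-0.6230 Bond=63.0325
V0=19.7446

Under the risk-neutral measure, an up-move has probability p* = (R−d)/(u−d) = 0.6364 and values discount at R = 1.26.
Terminal values V(2,·): V(2,0)=67.8900, V(2,1)=40.1700, V(2,2)=9.3300
Node (1,0) S=42.0000: V=(p*·40.1700+(1−p*)·67.8900)/1.26=39.8810; Δ=(40.1700−67.8900)/(63.0000−35.2800)=-1.0000; B=V−Δ·S=81.8810
Node (1,1) S=75.0000: V=(p*·9.3300+(1−p*)·40.1700)/1.26=16.3052; Δ=(9.3300−40.1700)/(112.5000−63.0000)=-0.6230; B=V−Δ·S=63.0325
Node (0,0) S=50.0000: V=(p*·16.3052+(1−p*)·39.8810)/1.26=19.7446; Δ=(16.3052−39.8810)/(75.0000−42.0000)=-0.7144; B=V−Δ·S=55.4654
Self-financing check: at every node Δ·S+B equals the discounted successor values.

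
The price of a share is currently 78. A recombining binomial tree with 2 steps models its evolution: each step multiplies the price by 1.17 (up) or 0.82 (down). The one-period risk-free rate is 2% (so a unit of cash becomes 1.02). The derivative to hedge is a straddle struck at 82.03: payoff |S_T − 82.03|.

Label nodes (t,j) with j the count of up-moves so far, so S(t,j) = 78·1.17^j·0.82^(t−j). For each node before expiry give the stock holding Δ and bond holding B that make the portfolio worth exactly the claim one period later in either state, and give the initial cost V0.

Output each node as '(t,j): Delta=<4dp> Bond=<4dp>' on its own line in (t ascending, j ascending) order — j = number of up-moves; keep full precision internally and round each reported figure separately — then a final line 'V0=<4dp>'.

Since d<R<u, set p* = (R−d)/(u−d) = 0.5714; price each node as the discounted p*-expectation of its children.
At expiry t=2: V(2,0)=29.5828, V(2,1)=7.1968, V(2,2)=24.7442
(1,0): S=63.9600. Δ = (V_up−V_dn)/(S_up−S_dn) = (7.1968−29.5828)/(74.8332−52.4472) = -1.0000. V = [p*·7.1968 + (1−p*)·29.5828]/1.02 = 16.4616. B = V − Δ·S = 80.4216.
(1,1): S=91.2600. Δ = (V_up−V_dn)/(S_up−S_dn) = (24.7442−7.1968)/(106.7742−74.8332) = 0.5494. V = [p*·24.7442 + (1−p*)·7.1968]/1.02 = 16.8862. B = V − Δ·S = -33.2493.
(0,0): S=78.0000. Δ = (V_up−V_dn)/(S_up−S_dn) = (16.8862−16.4616)/(91.2600−63.9600) = 0.0156. V = [p*·16.8862 + (1−p*)·16.4616]/1.02 = 16.3767. B = V − Δ·S = 15.1635.
The time-0 hedge costs 16.3767, which is the no-arbitrage price.

(0,0): Delta=0.0156 Bond=15.1635
(1,0): Delta=-1.0000 Bond=80.4216
(1,1): Delta=0.5494 Bond=-33.2493
V0=16.3767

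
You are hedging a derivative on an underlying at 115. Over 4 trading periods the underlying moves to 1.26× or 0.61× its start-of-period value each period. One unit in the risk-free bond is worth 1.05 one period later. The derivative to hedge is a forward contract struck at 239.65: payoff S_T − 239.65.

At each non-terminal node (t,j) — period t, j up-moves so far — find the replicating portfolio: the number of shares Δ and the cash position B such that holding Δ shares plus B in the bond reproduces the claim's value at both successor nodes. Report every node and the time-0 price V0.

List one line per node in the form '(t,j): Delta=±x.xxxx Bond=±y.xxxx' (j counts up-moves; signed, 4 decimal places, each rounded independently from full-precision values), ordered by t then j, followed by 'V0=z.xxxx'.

The replicating-portfolio and risk-neutral prices coincide; use p* = (1.05−0.61)/(1.26−0.61) = 0.6769 for the latter.
At expiry t=4: V(4,0)=-223.7273, V(4,1)=-206.7605, V(4,2)=-171.7142, V(4,3)=-99.3236, V(4,4)=50.2045
  t=3,j=0: stock 26.1028 → up 32.8895 (V=-206.7605), down 15.9227 (V=-223.7273). Price -202.1353; hedge Δ=1.0000, bond B=-228.2381.
  t=3,j=1: stock 53.9173 → up 67.9358 (V=-171.7142), down 32.8895 (V=-206.7605). Price -174.3208; hedge Δ=1.0000, bond B=-228.2381.
  t=3,j=2: stock 111.3701 → up 140.3264 (V=-99.3236), down 67.9358 (V=-171.7142). Price -116.8680; hedge Δ=1.0000, bond B=-228.2381.
  t=3,j=3: stock 230.0432 → up 289.8545 (V=50.2045), down 140.3264 (V=-99.3236). Price 1.8051; hedge Δ=1.0000, bond B=-228.2381.
  t=2,j=0: stock 42.7915 → up 53.9173 (V=-174.3208), down 26.1028 (V=-202.1353). Price -174.5781; hedge Δ=1.0000, bond B=-217.3696.
  t=2,j=1: stock 88.3890 → up 111.3701 (V=-116.8680), down 53.9173 (V=-174.3208). Price -128.9806; hedge Δ=1.0000, bond B=-217.3696.
  t=2,j=2: stock 182.5740 → up 230.0432 (V=1.8051), down 111.3701 (V=-116.8680). Price -34.7956; hedge Δ=1.0000, bond B=-217.3696.
  t=1,j=0: stock 70.1500 → up 88.3890 (V=-128.9806), down 42.7915 (V=-174.5781). Price -136.8687; hedge Δ=1.0000, bond B=-207.0187.
  t=1,j=1: stock 144.9000 → up 182.5740 (V=-34.7956), down 88.3890 (V=-128.9806). Price -62.1187; hedge Δ=1.0000, bond B=-207.0187.
  t=0,j=0: stock 115.0000 → up 144.9000 (V=-62.1187), down 70.1500 (V=-136.8687). Price -82.1606; hedge Δ=1.0000, bond B=-197.1606.
The time-0 hedge costs -82.1606, which is the no-arbitrage price.

(0,0): Delta=1.0000 Bond=-197.1606
(1,0): Delta=1.0000 Bond=-207.0187
(1,1): Delta=1.0000 Bond=-207.0187
(2,0): Delta=1.0000 Bond=-217.3696
(2,1): Delta=1.0000 Bond=-217.3696
(2,2): Delta=1.0000 Bond=-217.3696
(3,0): Delta=1.0000 Bond=-228.2381
(3,1): Delta=1.0000 Bond=-228.2381
(3,2): Delta=1.0000 Bond=-228.2381
(3,3): Delta=1.0000 Bond=-228.2381
V0=-82.1606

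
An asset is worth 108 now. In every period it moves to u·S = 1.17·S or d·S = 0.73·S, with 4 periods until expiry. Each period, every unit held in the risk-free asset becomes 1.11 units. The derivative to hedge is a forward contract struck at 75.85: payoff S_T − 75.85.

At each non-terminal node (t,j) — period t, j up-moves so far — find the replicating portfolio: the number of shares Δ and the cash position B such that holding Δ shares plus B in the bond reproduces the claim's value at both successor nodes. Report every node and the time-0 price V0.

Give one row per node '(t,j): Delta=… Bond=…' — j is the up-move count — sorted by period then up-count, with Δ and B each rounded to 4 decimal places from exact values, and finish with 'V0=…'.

No-arbitrage ⇒ martingale measure with p* = (R−d)/(u−d) = 0.8636.
At expiry t=4: V(4,0)=-45.1799, V(4,1)=-26.6938, V(4,2)=2.9346, V(4,3)=50.4212, V(4,4)=126.5298
(3,0): S=42.0138. Δ = (V_up−V_dn)/(S_up−S_dn) = (-26.6938−-45.1799)/(49.1562−30.6701) = 1.0000. V = [p*·-26.6938 + (1−p*)·-45.1799]/1.11 = -26.3195. B = V − Δ·S = -68.3333.
(3,1): S=67.3372. Δ = (V_up−V_dn)/(S_up−S_dn) = (2.9346−-26.6938)/(78.7846−49.1562) = 1.0000. V = [p*·2.9346 + (1−p*)·-26.6938]/1.11 = -0.9961. B = V − Δ·S = -68.3333.
(3,2): S=107.9241. Δ = (V_up−V_dn)/(S_up−S_dn) = (50.4212−2.9346)/(126.2712−78.7846) = 1.0000. V = [p*·50.4212 + (1−p*)·2.9346]/1.11 = 39.5907. B = V − Δ·S = -68.3333.
(3,3): S=172.9742. Δ = (V_up−V_dn)/(S_up−S_dn) = (126.5298−50.4212)/(202.3798−126.2712) = 1.0000. V = [p*·126.5298 + (1−p*)·50.4212]/1.11 = 104.6409. B = V − Δ·S = -68.3333.
(2,0): S=57.5532. Δ = (V_up−V_dn)/(S_up−S_dn) = (-0.9961−-26.3195)/(67.3372−42.0138) = 1.0000. V = [p*·-0.9961 + (1−p*)·-26.3195]/1.11 = -4.0084. B = V − Δ·S = -61.5616.
(2,1): S=92.2428. Δ = (V_up−V_dn)/(S_up−S_dn) = (39.5907−-0.9961)/(107.9241−67.3372) = 1.0000. V = [p*·39.5907 + (1−p*)·-0.9961]/1.11 = 30.6812. B = V − Δ·S = -61.5616.
(2,2): S=147.8412. Δ = (V_up−V_dn)/(S_up−S_dn) = (104.6409−39.5907)/(172.9742−107.9241) = 1.0000. V = [p*·104.6409 + (1−p*)·39.5907]/1.11 = 86.2796. B = V − Δ·S = -61.5616.
(1,0): S=78.8400. Δ = (V_up−V_dn)/(S_up−S_dn) = (30.6812−-4.0084)/(92.2428−57.5532) = 1.0000. V = [p*·30.6812 + (1−p*)·-4.0084]/1.11 = 23.3791. B = V − Δ·S = -55.4609.
(1,1): S=126.3600. Δ = (V_up−V_dn)/(S_up−S_dn) = (86.2796−30.6812)/(147.8412−92.2428) = 1.0000. V = [p*·86.2796 + (1−p*)·30.6812]/1.11 = 70.8991. B = V − Δ·S = -55.4609.
(0,0): S=108.0000. Δ = (V_up−V_dn)/(S_up−S_dn) = (70.8991−23.3791)/(126.3600−78.8400) = 1.0000. V = [p*·70.8991 + (1−p*)·23.3791]/1.11 = 58.0353. B = V − Δ·S = -49.9647.
Self-financing check: at every node Δ·S+B equals the discounted successor values.

(0,0): Delta=1.0000 Bond=-49.9647
(1,0): Delta=1.0000 Bond=-55.4609
(1,1): Delta=1.0000 Bond=-55.4609
(2,0): Delta=1.0000 Bond=-61.5616
(2,1): Delta=1.0000 Bond=-61.5616
(2,2): Delta=1.0000 Bond=-61.5616
(3,0): Delta=1.0000 Bond=-68.3333
(3,1): Delta=1.0000 Bond=-68.3333
(3,2): Delta=1.0000 Bond=-68.3333
(3,3): Delta=1.0000 Bond=-68.3333
V0=58.0353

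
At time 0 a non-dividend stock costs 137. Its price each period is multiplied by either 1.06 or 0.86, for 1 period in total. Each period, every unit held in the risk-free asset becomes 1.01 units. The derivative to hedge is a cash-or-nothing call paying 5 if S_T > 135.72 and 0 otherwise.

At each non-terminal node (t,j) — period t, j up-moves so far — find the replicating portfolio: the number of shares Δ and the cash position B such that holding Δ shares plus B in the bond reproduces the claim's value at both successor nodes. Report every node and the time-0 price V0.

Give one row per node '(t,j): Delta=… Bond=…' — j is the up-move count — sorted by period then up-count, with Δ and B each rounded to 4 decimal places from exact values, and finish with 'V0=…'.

Under the risk-neutral measure, an up-move has probability p* = (R−d)/(u−d) = 0.7500 and values discount at R = 1.01.
Payoff layer (t=1): V(1,0)=0.0000, V(1,1)=5.0000
Node (0,0) S=137.0000: V=(p*·5.0000+(1−p*)·0.0000)/1.01=3.7129; Δ=(5.0000−0.0000)/(145.2200−117.8200)=0.1825; B=V−Δ·S=-21.2871
Root portfolio cost Δ·137+B reproduces V0=3.7129.

(0,0): Delta=0.1825 Bond=-21.2871
V0=3.7129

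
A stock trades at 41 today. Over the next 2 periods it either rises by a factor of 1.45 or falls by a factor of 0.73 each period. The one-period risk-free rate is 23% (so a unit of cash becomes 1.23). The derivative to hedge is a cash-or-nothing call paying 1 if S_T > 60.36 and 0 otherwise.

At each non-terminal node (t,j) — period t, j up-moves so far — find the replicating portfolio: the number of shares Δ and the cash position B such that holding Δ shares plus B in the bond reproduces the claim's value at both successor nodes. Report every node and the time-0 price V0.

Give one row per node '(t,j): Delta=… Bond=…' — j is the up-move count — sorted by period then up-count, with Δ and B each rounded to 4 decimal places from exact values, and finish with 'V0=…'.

(0,0): Delta=0.0191 Bond=-0.4654
(1,0): Delta=0.0000 Bond=0.0000
(1,1): Delta=0.0234 Bond=-0.8243
V0=0.3188

Under the risk-neutral measure, an up-move has probability p* = (R−d)/(u−d) = 0.6944 and values discount at R = 1.23.
Terminal values V(2,·): V(2,0)=0.0000, V(2,1)=0.0000, V(2,2)=1.0000
(1,0): S=29.9300. Δ = (V_up−V_dn)/(S_up−S_dn) = (0.0000−0.0000)/(43.3985−21.8489) = 0.0000. V = [p*·0.0000 + (1−p*)·0.0000]/1.23 = 0.0000. B = V − Δ·S = 0.0000.
(1,1): S=59.4500. Δ = (V_up−V_dn)/(S_up−S_dn) = (1.0000−0.0000)/(86.2025−43.3985) = 0.0234. V = [p*·1.0000 + (1−p*)·0.0000]/1.23 = 0.5646. B = V − Δ·S = -0.8243.
(0,0): S=41.0000. Δ = (V_up−V_dn)/(S_up−S_dn) = (0.5646−0.0000)/(59.4500−29.9300) = 0.0191. V = [p*·0.5646 + (1−p*)·0.0000]/1.23 = 0.3188. B = V − Δ·S = -0.4654.
Self-financing check: at every node Δ·S+B equals the discounted successor values.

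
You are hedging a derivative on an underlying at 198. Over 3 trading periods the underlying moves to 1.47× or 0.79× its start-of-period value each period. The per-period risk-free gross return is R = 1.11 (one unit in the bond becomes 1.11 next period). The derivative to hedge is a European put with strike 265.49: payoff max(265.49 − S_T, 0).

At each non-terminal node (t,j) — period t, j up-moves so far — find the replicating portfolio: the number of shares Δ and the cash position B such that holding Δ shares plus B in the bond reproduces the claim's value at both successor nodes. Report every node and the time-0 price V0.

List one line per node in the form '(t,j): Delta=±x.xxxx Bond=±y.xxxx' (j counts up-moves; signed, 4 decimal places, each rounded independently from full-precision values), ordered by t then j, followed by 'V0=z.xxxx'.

(0,0): Delta=-0.3938 Bond=120.4402
(1,0): Delta=-0.7110 Bond=183.2996
(1,1): Delta=-0.2020 Bond=77.8762
(2,0): Delta=-1.0000 Bond=239.1802
(2,1): Delta=-0.5362 Bond=163.2803
(2,2): Delta=0.0000 Bond=0.0000
V0=42.4695

Since d<R<u, set p* = (R−d)/(u−d) = 0.4706; price each node as the discounted p*-expectation of its children.
Terminal payoffs: V(3,0)=167.8683, V(3,1)=83.8395, V(3,2)=0.0000, V(3,3)=0.0000
  t=2,j=0: stock 123.5718 → up 181.6505 (V=83.8395), down 97.6217 (V=167.8683). Price 115.6084; hedge Δ=-1.0000, bond B=239.1802.
  t=2,j=1: stock 229.9374 → up 338.0080 (V=0.0000), down 181.6505 (V=83.8395). Price 39.9870; hedge Δ=-0.5362, bond B=163.2803.
  t=2,j=2: stock 427.8582 → up 628.9516 (V=0.0000), down 338.0080 (V=0.0000). Price 0.0000; hedge Δ=0.0000, bond B=0.0000.
  t=1,j=0: stock 156.4200 → up 229.9374 (V=39.9870), down 123.5718 (V=115.6084). Price 72.0918; hedge Δ=-0.7110, bond B=183.2996.
  t=1,j=1: stock 291.0600 → up 427.8582 (V=0.0000), down 229.9374 (V=39.9870). Price 19.0717; hedge Δ=-0.2020, bond B=77.8762.
  t=0,j=0: stock 198.0000 → up 291.0600 (V=19.0717), down 156.4200 (V=72.0918). Price 42.4695; hedge Δ=-0.3938, bond B=120.4402.
Self-financing check: at every node Δ·S+B equals the discounted successor values.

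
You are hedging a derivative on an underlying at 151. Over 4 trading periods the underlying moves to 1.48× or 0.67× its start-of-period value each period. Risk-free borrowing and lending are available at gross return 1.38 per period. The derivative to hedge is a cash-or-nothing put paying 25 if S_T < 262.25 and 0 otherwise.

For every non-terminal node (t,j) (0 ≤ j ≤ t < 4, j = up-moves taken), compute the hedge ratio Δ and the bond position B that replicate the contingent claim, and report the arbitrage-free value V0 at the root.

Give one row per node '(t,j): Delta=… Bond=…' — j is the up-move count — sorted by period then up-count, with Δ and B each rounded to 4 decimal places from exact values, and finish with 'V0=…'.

(0,0): Delta=-0.0221 Bond=3.8734
(1,0): Delta=-0.1231 Bond=15.5583
(1,1): Delta=-0.0157 Bond=3.9068
(2,0): Delta=0.0000 Bond=13.1275
(2,1): Delta=-0.1309 Bond=22.6455
(2,2): Delta=-0.0083 Bond=2.9612
(3,0): Delta=0.0000 Bond=18.1159
(3,1): Delta=0.0000 Bond=18.1159
(3,2): Delta=-0.1393 Bond=33.1007
(3,3): Delta=0.0000 Bond=0.0000
V0=0.5314

The replicating-portfolio and risk-neutral prices coincide; use p* = (1.38−0.67)/(1.48−0.67) = 0.8765 for the latter.
Payoff layer (t=4): V(4,0)=25.0000, V(4,1)=25.0000, V(4,2)=25.0000, V(4,3)=0.0000, V(4,4)=0.0000
(3,0): S=45.4152. Δ = (V_up−V_dn)/(S_up−S_dn) = (25.0000−25.0000)/(67.2145−30.4282) = 0.0000. V = [p*·25.0000 + (1−p*)·25.0000]/1.38 = 18.1159. B = V − Δ·S = 18.1159.
(3,1): S=100.3202. Δ = (V_up−V_dn)/(S_up−S_dn) = (25.0000−25.0000)/(148.4739−67.2145) = 0.0000. V = [p*·25.0000 + (1−p*)·25.0000]/1.38 = 18.1159. B = V − Δ·S = 18.1159.
(3,2): S=221.6028. Δ = (V_up−V_dn)/(S_up−S_dn) = (0.0000−25.0000)/(327.9721−148.4739) = -0.1393. V = [p*·0.0000 + (1−p*)·25.0000]/1.38 = 2.2365. B = V − Δ·S = 33.1007.
(3,3): S=489.5106. Δ = (V_up−V_dn)/(S_up−S_dn) = (0.0000−0.0000)/(724.4757−327.9721) = 0.0000. V = [p*·0.0000 + (1−p*)·0.0000]/1.38 = 0.0000. B = V − Δ·S = 0.0000.
(2,0): S=67.7839. Δ = (V_up−V_dn)/(S_up−S_dn) = (18.1159−18.1159)/(100.3202−45.4152) = 0.0000. V = [p*·18.1159 + (1−p*)·18.1159]/1.38 = 13.1275. B = V − Δ·S = 13.1275.
(2,1): S=149.7316. Δ = (V_up−V_dn)/(S_up−S_dn) = (2.2365−18.1159)/(221.6028−100.3202) = -0.1309. V = [p*·2.2365 + (1−p*)·18.1159]/1.38 = 3.0413. B = V − Δ·S = 22.6455.
(2,2): S=330.7504. Δ = (V_up−V_dn)/(S_up−S_dn) = (0.0000−2.2365)/(489.5106−221.6028) = -0.0083. V = [p*·0.0000 + (1−p*)·2.2365]/1.38 = 0.2001. B = V − Δ·S = 2.9612.
(1,0): S=101.1700. Δ = (V_up−V_dn)/(S_up−S_dn) = (3.0413−13.1275)/(149.7316−67.7839) = -0.1231. V = [p*·3.0413 + (1−p*)·13.1275]/1.38 = 3.1061. B = V − Δ·S = 15.5583.
(1,1): S=223.4800. Δ = (V_up−V_dn)/(S_up−S_dn) = (0.2001−3.0413)/(330.7504−149.7316) = -0.0157. V = [p*·0.2001 + (1−p*)·3.0413]/1.38 = 0.3992. B = V − Δ·S = 3.9068.
(0,0): S=151.0000. Δ = (V_up−V_dn)/(S_up−S_dn) = (0.3992−3.1061)/(223.4800−101.1700) = -0.0221. V = [p*·0.3992 + (1−p*)·3.1061]/1.38 = 0.5314. B = V − Δ·S = 3.8734.
Check: Δ(0,0)·S0 + B(0,0) = 0.5314 = V0.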